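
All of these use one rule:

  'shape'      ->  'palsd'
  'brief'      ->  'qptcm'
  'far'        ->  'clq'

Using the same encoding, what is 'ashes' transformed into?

The output letters match the input read backwards, each shifted +11: shape reversed is epahs. The word is reversed, then every letter is shifted forward by 11.
Applying it to ashes: reverse → sehsa; then shift: s+11=d, e+11=p, h+11=s, s+11=d, a+11=l.

dpsdl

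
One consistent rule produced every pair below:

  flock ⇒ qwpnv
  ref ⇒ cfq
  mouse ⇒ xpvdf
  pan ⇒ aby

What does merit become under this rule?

xfcje

The shift depends on letter class: consonant f→q is +11, but vowel o→p is +1. The rule splits by letter class: vowels +1, consonants +11.
On merit: m(cons)+11=x, e(vowel)+1=f, r(cons)+11=c, i(vowel)+1=j, t(cons)+11=e.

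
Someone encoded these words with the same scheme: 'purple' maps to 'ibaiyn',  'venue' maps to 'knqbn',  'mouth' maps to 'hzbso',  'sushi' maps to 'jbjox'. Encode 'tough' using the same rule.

szbfo

p(15)→i(8) and u(20)→b(1) fit y≡9x+3 (mod 26); the inverse of 9 mod 26 is 3. Treating letters as 0–25, the rule is x ↦ 9x + 3 (mod 26).
On tough: t(19)→9·19+3≡18=s; o(14)→9·14+3≡25=z; u(20)→9·20+3≡1=b; g(6)→9·6+3≡5=f; h(7)→9·7+3≡14=o (all mod 26).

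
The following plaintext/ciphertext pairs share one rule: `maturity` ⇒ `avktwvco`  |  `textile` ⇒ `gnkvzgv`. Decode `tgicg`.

The output letters match the input read backwards, each shifted +2: maturity reversed is ytirutam. The word is reversed, then every letter is shifted forward by 2.
Reversing it on tgicg: shift back: t−2=r, g−2=e, i−2=g, c−2=a, g−2=e → regae; then reverse → eager.

eager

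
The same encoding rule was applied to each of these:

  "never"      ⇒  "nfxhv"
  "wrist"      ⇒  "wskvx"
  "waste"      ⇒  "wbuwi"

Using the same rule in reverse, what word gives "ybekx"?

In never: n→n is +0, e→f is +1, v→x is +2, e→h is +3 — the shift increases by 1 each position. Letter i (0-indexed) is shifted by i+0, so successive shifts are 0, 1, 2, ….
Reversing it on ybekx: y−0=y, b−1=a, e−2=c, k−3=h, x−4=t.

yacht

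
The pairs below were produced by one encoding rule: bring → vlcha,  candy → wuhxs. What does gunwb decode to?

match

Every letter moves 20 places later in the alphabet, wrapping around z→a.
Undoing it on gunwb: g−20=m, u−20=a, n−20=t, w−20=c, b−20=h.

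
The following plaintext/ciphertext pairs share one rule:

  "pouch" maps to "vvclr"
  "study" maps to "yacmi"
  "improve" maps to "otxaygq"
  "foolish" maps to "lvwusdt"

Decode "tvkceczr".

In pouch: p→v is +6, o→v is +7, u→c is +8, c→l is +9 — the shift increases by 1 each position. The shift increases by 1 at each position, starting from +6: 6, 7, 8, ….
Undoing it on tvkceczr: t−6=n, v−7=o, k−8=c, c−9=t, e−10=u, c−11=r, z−12=n, r−13=e.

nocturne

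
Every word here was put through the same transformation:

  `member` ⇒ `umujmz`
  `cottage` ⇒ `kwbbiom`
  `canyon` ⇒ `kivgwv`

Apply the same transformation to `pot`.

xwb

Compare letters: m→u is +8, e→m is +8, m→u is +8 — a constant shift. This is a Caesar cipher with shift 8.
For pot: p+8=x, o+8=w, t+8=b.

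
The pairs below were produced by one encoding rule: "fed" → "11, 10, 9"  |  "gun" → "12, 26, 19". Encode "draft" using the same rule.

f is letter #6 and maps to 11: an offset of 5. Each letter is replaced by its alphabet position (a=1..z=26) + 5.
Applying it to draft: d=4→9, r=18→23, a=1→6, f=6→11, t=20→25.

9, 23, 6, 11, 25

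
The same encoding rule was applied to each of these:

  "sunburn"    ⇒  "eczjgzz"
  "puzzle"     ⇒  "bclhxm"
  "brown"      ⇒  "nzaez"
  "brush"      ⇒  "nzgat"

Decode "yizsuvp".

Shifts by position in sunburn: pos 0: s→e (+12), pos 1: u→c (+8), pos 2: n→z (+12), pos 3: b→j (+8) — repeating every 2. A repeating key of period 2 is used — shifts +12, +8 over and over.
Reversing it on yizsuvp: y−12=m, i−8=a, z−12=n, s−8=k, u−12=i, v−8=n, p−12=d.

mankind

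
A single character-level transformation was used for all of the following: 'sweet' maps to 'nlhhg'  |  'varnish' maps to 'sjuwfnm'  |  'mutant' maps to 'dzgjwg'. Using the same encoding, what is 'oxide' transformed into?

pefoh

s(18)→n(13) and w(22)→l(11) fit y≡19x+9 (mod 26); the inverse of 19 mod 26 is 11. Each letter's alphabet position (a=0..z=25) is mapped through 19·x+9 mod 26 — an affine cipher.
Applying it to oxide: o(14)→19·14+9≡15=p; x(23)→19·23+9≡4=e; i(8)→19·8+9≡5=f; d(3)→19·3+9≡14=o; e(4)→19·4+9≡7=h (all mod 26).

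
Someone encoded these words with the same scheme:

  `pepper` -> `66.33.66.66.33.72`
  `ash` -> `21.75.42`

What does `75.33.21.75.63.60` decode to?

p(#16)→66 and e(#5)→33: differences scale by 3, so n = 3·pos + 18. Each letter becomes 3×(its alphabet position, a=1..z=26) + 18.
Undoing it on 75.33.21.75.63.60: 75→(75−18)÷3=19=s, 33→(33−18)÷3=5=e, 21→(21−18)÷3=1=a, 75→(75−18)÷3=19=s, 63→(63−18)÷3=15=o, 60→(60−18)÷3=14=n.

season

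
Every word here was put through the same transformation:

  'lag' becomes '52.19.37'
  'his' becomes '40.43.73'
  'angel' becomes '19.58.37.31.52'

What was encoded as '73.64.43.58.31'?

spine

l(#12)→52 and a(#1)→19: differences scale by 3, so n = 3·pos + 16. With a=1..z=26, the number is 3·pos + 16.
Undoing it on 73.64.43.58.31: 73→(73−16)÷3=19=s, 64→(64−16)÷3=16=p, 43→(43−16)÷3=9=i, 58→(58−16)÷3=14=n, 31→(31−16)÷3=5=e.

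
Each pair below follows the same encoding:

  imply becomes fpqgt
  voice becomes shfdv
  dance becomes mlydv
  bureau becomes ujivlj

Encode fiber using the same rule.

efuvi

i(8)→f(5) and m(12)→p(15) fit y≡9x+11 (mod 26); the inverse of 9 mod 26 is 3. Each letter's alphabet position (a=0..z=25) is mapped through 9·x+11 mod 26 — an affine cipher.
Applying it to fiber: f(5)→9·5+11≡4=e; i(8)→9·8+11≡5=f; b(1)→9·1+11≡20=u; e(4)→9·4+11≡21=v; r(17)→9·17+11≡8=i (all mod 26).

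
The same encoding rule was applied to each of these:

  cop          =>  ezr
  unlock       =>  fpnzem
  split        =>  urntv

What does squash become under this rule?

The shift depends on letter class: consonant c→e is +2, but vowel o→z is +11. The rule splits by letter class: vowels +11, consonants +2.
On squash: s(cons)+2=u, q(cons)+2=s, u(vowel)+11=f, a(vowel)+11=l, s(cons)+2=u, h(cons)+2=j.

usfluj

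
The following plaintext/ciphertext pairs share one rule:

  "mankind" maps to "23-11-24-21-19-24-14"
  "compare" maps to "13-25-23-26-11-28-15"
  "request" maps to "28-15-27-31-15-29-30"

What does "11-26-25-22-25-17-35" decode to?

The number is (letter's place in the alphabet, a=1) + 10.
Reversing it on 11-26-25-22-25-17-35: 11→(11−10)÷1=1=a, 26→(26−10)÷1=16=p, 25→(25−10)÷1=15=o, 22→(22−10)÷1=12=l, 25→(25−10)÷1=15=o, 17→(17−10)÷1=7=g, 35→(35−10)÷1=25=y.

apology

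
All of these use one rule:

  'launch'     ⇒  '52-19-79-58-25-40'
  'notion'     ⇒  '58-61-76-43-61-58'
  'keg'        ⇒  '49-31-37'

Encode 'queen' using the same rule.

67-79-31-31-58

l(#12)→52 and a(#1)→19: differences scale by 3, so n = 3·pos + 16. With a=1..z=26, the number is 3·pos + 16.
For queen: q=17→67, u=21→79, e=5→31, e=5→31, n=14→58.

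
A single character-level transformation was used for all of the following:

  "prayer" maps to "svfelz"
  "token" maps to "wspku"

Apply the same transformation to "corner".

fswtlz

Letter i (0-indexed) is shifted by i+3, so successive shifts are 3, 4, 5, ….
For corner: c+3=f, o+4=s, r+5=w, n+6=t, e+7=l, r+8=z.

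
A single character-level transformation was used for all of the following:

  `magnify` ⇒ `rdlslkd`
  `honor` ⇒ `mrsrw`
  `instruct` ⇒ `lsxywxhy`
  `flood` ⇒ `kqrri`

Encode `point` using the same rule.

urlsy

The shift depends on letter class: consonant m→r is +5, but vowel a→d is +3. The rule splits by letter class: vowels +3, consonants +5.
Applying it to point: p(cons)+5=u, o(vowel)+3=r, i(vowel)+3=l, n(cons)+5=s, t(cons)+5=y.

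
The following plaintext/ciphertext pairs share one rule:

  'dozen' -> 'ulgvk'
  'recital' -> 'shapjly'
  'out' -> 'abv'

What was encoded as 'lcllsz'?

sleeve

Read the word backwards and shift each letter +7.
Reversing it on lcllsz: shift back: l−7=e, c−7=v, l−7=e, l−7=e, s−7=l, z−7=s → eveels; then reverse → sleeve.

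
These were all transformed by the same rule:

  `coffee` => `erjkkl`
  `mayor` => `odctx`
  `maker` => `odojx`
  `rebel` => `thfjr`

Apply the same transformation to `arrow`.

In coffee: c→e is +2, o→r is +3, f→j is +4, f→k is +5 — the shift increases by 1 each position. Each letter shifts forward by (position + 2), i.e. 2, 3, 4, … — the shift grows by one for each successive letter.
On arrow: a+2=c, r+3=u, r+4=v, o+5=t, w+6=c.

cuvtc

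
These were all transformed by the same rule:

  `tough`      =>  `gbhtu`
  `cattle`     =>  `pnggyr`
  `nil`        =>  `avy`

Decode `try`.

This is a Caesar cipher with shift 13.
Undoing it on try: t−13=g, r−13=e, y−13=l.

gel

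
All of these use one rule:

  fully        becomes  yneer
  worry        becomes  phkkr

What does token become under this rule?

Compare letters: f→y is +19, u→n is +19, l→e is +19 — a constant shift. Every letter moves 19 places later in the alphabet, wrapping around z→a.
Applying it to token: t+19=m, o+19=h, k+19=d, e+19=x, n+19=g.

mhdxg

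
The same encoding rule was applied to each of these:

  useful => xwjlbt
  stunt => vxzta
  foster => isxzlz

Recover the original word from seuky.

paper

The shift increases by 1 at each position, starting from +3: 3, 4, 5, ….
Reversing it on seuky: s−3=p, e−4=a, u−5=p, k−6=e, y−7=r.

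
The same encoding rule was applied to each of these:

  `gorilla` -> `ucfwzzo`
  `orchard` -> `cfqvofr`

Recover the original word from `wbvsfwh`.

inherit

Compare letters: g→u is +14, o→c is +14, r→f is +14 — a constant shift. Every letter moves 14 places later in the alphabet, wrapping around z→a.
Decoding wbvsfwh: w−14=i, b−14=n, v−14=h, s−14=e, f−14=r, w−14=i, h−14=t.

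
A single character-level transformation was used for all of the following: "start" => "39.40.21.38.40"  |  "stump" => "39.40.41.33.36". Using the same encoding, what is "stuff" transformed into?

39.40.41.26.26

s is letter #19 and maps to 39: an offset of 20. Letters become their 1-based position plus 20 (so a→21, b→22, …).
Applying it to stuff: s=19→39, t=20→40, u=21→41, f=6→26, f=6→26.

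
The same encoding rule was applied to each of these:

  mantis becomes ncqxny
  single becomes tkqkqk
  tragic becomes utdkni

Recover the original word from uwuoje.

turkey

In mantis: m→n is +1, a→c is +2, n→q is +3, t→x is +4 — the shift increases by 1 each position. The shift increases by 1 at each position, starting from +1: 1, 2, 3, ….
Reversing it on uwuoje: u−1=t, w−2=u, u−3=r, o−4=k, j−5=e, e−6=y.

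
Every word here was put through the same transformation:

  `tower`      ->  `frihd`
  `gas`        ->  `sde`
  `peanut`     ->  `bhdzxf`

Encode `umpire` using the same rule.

The shift depends on letter class: consonant t→f is +12, but vowel o→r is +3. Two shifts are in play — +3 for a/e/i/o/u, +12 for every other letter.
On umpire: u(vowel)+3=x, m(cons)+12=y, p(cons)+12=b, i(vowel)+3=l, r(cons)+12=d, e(vowel)+3=h.

xybldh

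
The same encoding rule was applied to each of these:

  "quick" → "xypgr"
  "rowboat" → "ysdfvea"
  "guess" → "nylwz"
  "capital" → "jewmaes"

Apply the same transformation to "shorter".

zlvvaiy

Shifts by position in quick: pos 0: q→x (+7), pos 1: u→y (+4), pos 2: i→p (+7), pos 3: c→g (+4) — repeating every 2. It's a Vigenère-style cipher with numeric key [7,4]: position i shifts by key[i mod 2].
Applying it to shorter: s+7=z, h+4=l, o+7=v, r+4=v, t+7=a, e+4=i, r+7=y.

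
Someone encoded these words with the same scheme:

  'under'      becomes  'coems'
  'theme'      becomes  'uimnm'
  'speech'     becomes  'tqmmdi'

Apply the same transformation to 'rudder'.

Vowels shift forward by 8 and consonants shift forward by 1.
On rudder: r(cons)+1=s, u(vowel)+8=c, d(cons)+1=e, d(cons)+1=e, e(vowel)+8=m, r(cons)+1=s.

sceems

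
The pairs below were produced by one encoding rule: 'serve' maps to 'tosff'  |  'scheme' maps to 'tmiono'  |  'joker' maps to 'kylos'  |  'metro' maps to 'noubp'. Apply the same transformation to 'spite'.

Shifts by position in serve: pos 0: s→t (+1), pos 1: e→o (+10), pos 2: r→s (+1), pos 3: v→f (+10) — repeating every 2. It's a Vigenère-style cipher with numeric key [1,10]: position i shifts by key[i mod 2].
For spite: s+1=t, p+10=z, i+1=j, t+10=d, e+1=f.

tzjdf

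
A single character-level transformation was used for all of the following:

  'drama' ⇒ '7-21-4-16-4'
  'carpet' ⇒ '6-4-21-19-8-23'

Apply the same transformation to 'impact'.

d is letter #4 and maps to 7: an offset of 3. Each letter is replaced by its alphabet position (a=1..z=26) + 3.
For impact: i=9→12, m=13→16, p=16→19, a=1→4, c=3→6, t=20→23.

12-16-19-4-6-23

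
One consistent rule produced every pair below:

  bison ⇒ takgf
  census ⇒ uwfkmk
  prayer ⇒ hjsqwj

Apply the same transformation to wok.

Compare letters: b→t is +18, i→a is +18, s→k is +18 — a constant shift. Every letter moves 18 places later in the alphabet, wrapping around z→a.
Applying it to wok: w+18=o, o+18=g, k+18=c.

ogc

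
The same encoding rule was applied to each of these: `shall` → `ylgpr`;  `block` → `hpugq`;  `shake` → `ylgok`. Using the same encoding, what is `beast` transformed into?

higwz

Shifts by position in shall: pos 0: s→y (+6), pos 1: h→l (+4), pos 2: a→g (+6), pos 3: l→p (+4) — repeating every 2. A repeating key of period 2 is used — shifts +6, +4 over and over.
On beast: b+6=h, e+4=i, a+6=g, s+4=w, t+6=z.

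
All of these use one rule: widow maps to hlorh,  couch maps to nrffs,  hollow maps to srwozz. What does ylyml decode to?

ninja

Shifts by position in widow: pos 0: w→h (+11), pos 1: i→l (+3), pos 2: d→o (+11), pos 3: o→r (+3) — repeating every 2. The shifts repeat in a cycle of length 2: positions 0,1,… shift by +11, +3, then the pattern repeats.
Reversing it on ylyml: y−11=n, l−3=i, y−11=n, m−3=j, l−11=a.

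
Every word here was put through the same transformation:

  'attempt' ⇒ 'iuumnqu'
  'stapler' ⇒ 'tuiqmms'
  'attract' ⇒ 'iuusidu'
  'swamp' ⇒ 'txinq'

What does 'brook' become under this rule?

The shift depends on letter class: consonant t→u is +1, but vowel a→i is +8. Two shifts are in play — +8 for a/e/i/o/u, +1 for every other letter.
On brook: b(cons)+1=c, r(cons)+1=s, o(vowel)+8=w, o(vowel)+8=w, k(cons)+1=l.

cswwl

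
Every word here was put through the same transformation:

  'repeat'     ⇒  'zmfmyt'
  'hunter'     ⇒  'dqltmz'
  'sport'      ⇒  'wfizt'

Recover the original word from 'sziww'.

cross

r(17)→z(25) and e(4)→m(12) fit y≡23x+24 (mod 26); the inverse of 23 mod 26 is 17. Treating letters as 0–25, the rule is x ↦ 23x + 24 (mod 26).
Undoing it on sziww: s(18)→17·(18−24)≡2=c; z(25)→17·(25−24)≡17=r; i(8)→17·(8−24)≡14=o; w(22)→17·(22−24)≡18=s; w(22)→17·(22−24)≡18=s (all mod 26).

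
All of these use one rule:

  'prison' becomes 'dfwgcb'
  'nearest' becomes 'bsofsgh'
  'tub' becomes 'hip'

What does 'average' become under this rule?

Compare letters: p→d is +14, r→f is +14, i→w is +14 — a constant shift. It's a constant shift of +14 (ROT14).
On average: a+14=o, v+14=j, e+14=s, r+14=f, a+14=o, g+14=u, e+14=s.

ojsfous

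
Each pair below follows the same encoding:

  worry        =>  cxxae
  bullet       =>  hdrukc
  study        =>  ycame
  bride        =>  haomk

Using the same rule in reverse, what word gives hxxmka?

border

Shifts by position in worry: pos 0: w→c (+6), pos 1: o→x (+9), pos 2: r→x (+6), pos 3: r→a (+9) — repeating every 2. It's a Vigenère-style cipher with numeric key [6,9]: position i shifts by key[i mod 2].
Reversing it on hxxmka: h−6=b, x−9=o, x−6=r, m−9=d, k−6=e, a−9=r.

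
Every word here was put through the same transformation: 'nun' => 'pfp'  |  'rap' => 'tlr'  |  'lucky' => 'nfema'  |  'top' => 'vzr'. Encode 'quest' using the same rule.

sfpuv

Two shifts are in play — +11 for a/e/i/o/u, +2 for every other letter.
Applying it to quest: q(cons)+2=s, u(vowel)+11=f, e(vowel)+11=p, s(cons)+2=u, t(cons)+2=v.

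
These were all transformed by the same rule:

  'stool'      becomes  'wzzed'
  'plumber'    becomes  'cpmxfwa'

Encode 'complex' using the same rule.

The output letters match the input read backwards, each shifted +11: stool reversed is loots. Two steps: reverse the string, then apply a Caesar shift of +11.
On complex: reverse → xelpmoc; then shift: x+11=i, e+11=p, l+11=w, p+11=a, m+11=x, o+11=z, c+11=n.

ipwaxzn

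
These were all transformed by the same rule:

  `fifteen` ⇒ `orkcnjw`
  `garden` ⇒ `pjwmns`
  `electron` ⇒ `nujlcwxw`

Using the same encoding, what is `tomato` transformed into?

cxrjct

It's a Vigenère-style cipher with numeric key [9,9,5]: position i shifts by key[i mod 3].
Applying it to tomato: t+9=c, o+9=x, m+5=r, a+9=j, t+9=c, o+5=t.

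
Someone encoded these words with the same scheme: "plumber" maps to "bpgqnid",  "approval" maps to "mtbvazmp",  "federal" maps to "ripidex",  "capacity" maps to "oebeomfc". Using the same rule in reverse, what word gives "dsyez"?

It's a Vigenère-style cipher with numeric key [12,4]: position i shifts by key[i mod 2].
Undoing it on dsyez: d−12=r, s−4=o, y−12=m, e−4=a, z−12=n.

roman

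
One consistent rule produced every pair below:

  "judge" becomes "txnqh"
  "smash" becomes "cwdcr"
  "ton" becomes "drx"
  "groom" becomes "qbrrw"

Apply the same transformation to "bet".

Two shifts are in play — +3 for a/e/i/o/u, +10 for every other letter.
On bet: b(cons)+10=l, e(vowel)+3=h, t(cons)+10=d.

lhd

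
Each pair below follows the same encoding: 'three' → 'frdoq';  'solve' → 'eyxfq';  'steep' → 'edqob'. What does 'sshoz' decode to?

given

The shifts repeat in a cycle of length 2: positions 0,1,… shift by +12, +10, then the pattern repeats.
Decoding sshoz: s−12=g, s−10=i, h−12=v, o−10=e, z−12=n.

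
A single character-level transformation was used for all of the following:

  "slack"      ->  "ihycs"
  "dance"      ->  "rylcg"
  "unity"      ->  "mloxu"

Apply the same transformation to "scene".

s(18)→i(8) and l(11)→h(7) fit y≡15x+24 (mod 26); the inverse of 15 mod 26 is 7. Treating letters as 0–25, the rule is x ↦ 15x + 24 (mod 26).
For scene: s(18)→15·18+24≡8=i; c(2)→15·2+24≡2=c; e(4)→15·4+24≡6=g; n(13)→15·13+24≡11=l; e(4)→15·4+24≡6=g (all mod 26).

icglg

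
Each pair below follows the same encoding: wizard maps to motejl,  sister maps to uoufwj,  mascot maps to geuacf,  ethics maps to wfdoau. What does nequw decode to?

pause

w(22)→m(12) and i(8)→o(14) fit y≡11x+4 (mod 26); the inverse of 11 mod 26 is 19. Treating letters as 0–25, the rule is x ↦ 11x + 4 (mod 26).
Undoing it on nequw: n(13)→19·(13−4)≡15=p; e(4)→19·(4−4)≡0=a; q(16)→19·(16−4)≡20=u; u(20)→19·(20−4)≡18=s; w(22)→19·(22−4)≡4=e (all mod 26).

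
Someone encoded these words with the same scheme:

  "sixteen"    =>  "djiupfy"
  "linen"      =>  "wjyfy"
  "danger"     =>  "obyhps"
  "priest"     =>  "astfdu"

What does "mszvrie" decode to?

Shifts by position in sixteen: pos 0: s→d (+11), pos 1: i→j (+1), pos 2: x→i (+11), pos 3: t→u (+1) — repeating every 2. The shifts repeat in a cycle of length 2: positions 0,1,… shift by +11, +1, then the pattern repeats.
Undoing it on mszvrie: m−11=b, s−1=r, z−11=o, v−1=u, r−11=g, i−1=h, e−11=t.

brought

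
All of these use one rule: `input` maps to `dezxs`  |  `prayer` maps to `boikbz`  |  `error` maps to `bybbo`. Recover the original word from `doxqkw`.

The output letters match the input read backwards, each shifted +10: input reversed is tupni. Read the word backwards and shift each letter +10.
Undoing it on doxqkw: shift back: d−10=t, o−10=e, x−10=n, q−10=g, k−10=a, w−10=m → tengam; then reverse → magnet.

magnet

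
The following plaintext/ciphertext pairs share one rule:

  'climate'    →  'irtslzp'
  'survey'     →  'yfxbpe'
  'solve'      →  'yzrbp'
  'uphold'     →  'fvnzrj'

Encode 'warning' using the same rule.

clxtttm

Two shifts are in play — +11 for a/e/i/o/u, +6 for every other letter.
Applying it to warning: w(cons)+6=c, a(vowel)+11=l, r(cons)+6=x, n(cons)+6=t, i(vowel)+11=t, n(cons)+6=t, g(cons)+6=m.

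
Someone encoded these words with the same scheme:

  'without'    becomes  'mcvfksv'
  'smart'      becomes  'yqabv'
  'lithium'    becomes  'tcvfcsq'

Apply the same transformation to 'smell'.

Each letter's alphabet position (a=0..z=25) is mapped through 23·x+0 mod 26 — an affine cipher.
For smell: s(18)→23·18+0≡24=y; m(12)→23·12+0≡16=q; e(4)→23·4+0≡14=o; l(11)→23·11+0≡19=t; l(11)→23·11+0≡19=t (all mod 26).

yqott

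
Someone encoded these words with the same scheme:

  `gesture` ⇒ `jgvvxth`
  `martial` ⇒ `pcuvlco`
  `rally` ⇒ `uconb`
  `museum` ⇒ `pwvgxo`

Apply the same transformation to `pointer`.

sqlpwgu

Shifts by position in gesture: pos 0: g→j (+3), pos 1: e→g (+2), pos 2: s→v (+3), pos 3: t→v (+2) — repeating every 2. A repeating key of period 2 is used — shifts +3, +2 over and over.
For pointer: p+3=s, o+2=q, i+3=l, n+2=p, t+3=w, e+2=g, r+3=u.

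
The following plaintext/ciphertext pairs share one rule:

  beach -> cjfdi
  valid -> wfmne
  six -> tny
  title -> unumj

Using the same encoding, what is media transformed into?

The shift depends on letter class: consonant b→c is +1, but vowel e→j is +5. The rule splits by letter class: vowels +5, consonants +1.
Applying it to media: m(cons)+1=n, e(vowel)+5=j, d(cons)+1=e, i(vowel)+5=n, a(vowel)+5=f.

njenf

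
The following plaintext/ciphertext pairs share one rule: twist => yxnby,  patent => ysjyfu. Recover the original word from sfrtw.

roman

The output letters match the input read backwards, each shifted +5: twist reversed is tsiwt. Read the word backwards and shift each letter +5.
Reversing it on sfrtw: shift back: s−5=n, f−5=a, r−5=m, t−5=o, w−5=r → namor; then reverse → roman.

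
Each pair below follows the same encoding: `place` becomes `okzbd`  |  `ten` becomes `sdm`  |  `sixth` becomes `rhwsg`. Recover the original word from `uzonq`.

This is a Caesar cipher with shift 25.
Decoding uzonq: u−25=v, z−25=a, o−25=p, n−25=o, q−25=r.

vapor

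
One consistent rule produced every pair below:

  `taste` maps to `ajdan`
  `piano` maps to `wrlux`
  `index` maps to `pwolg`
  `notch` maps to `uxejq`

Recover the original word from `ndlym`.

Shifts by position in taste: pos 0: t→a (+7), pos 1: a→j (+9), pos 2: s→d (+11), pos 3: t→a (+7), pos 4: e→n (+9) — repeating every 3. The shifts repeat in a cycle of length 3: positions 0,1,… shift by +7, +9, +11, then the pattern repeats.
Undoing it on ndlym: n−7=g, d−9=u, l−11=a, y−7=r, m−9=d.

guard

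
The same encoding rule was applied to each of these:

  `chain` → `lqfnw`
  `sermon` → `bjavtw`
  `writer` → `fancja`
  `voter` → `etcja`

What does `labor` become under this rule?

ufkta

The shift depends on letter class: consonant c→l is +9, but vowel a→f is +5. Two shifts are in play — +5 for a/e/i/o/u, +9 for every other letter.
Applying it to labor: l(cons)+9=u, a(vowel)+5=f, b(cons)+9=k, o(vowel)+5=t, r(cons)+9=a.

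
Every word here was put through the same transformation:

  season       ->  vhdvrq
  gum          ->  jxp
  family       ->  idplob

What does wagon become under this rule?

zdjrq

Compare letters: s→v is +3, e→h is +3, a→d is +3 — a constant shift. Each letter is shifted forward by 3 in the alphabet (a Caesar shift of +3).
Applying it to wagon: w+3=z, a+3=d, g+3=j, o+3=r, n+3=q.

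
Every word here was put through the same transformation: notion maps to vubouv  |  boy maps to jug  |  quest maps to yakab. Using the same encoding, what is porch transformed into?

xuzkp

The shift depends on letter class: consonant n→v is +8, but vowel o→u is +6. Two shifts are in play — +6 for a/e/i/o/u, +8 for every other letter.
For porch: p(cons)+8=x, o(vowel)+6=u, r(cons)+8=z, c(cons)+8=k, h(cons)+8=p.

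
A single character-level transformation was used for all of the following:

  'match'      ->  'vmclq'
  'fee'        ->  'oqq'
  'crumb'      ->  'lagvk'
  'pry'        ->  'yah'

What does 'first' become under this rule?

ouabc

The shift depends on letter class: consonant m→v is +9, but vowel a→m is +12. Vowels shift forward by 12 and consonants shift forward by 9.
On first: f(cons)+9=o, i(vowel)+12=u, r(cons)+9=a, s(cons)+9=b, t(cons)+9=c.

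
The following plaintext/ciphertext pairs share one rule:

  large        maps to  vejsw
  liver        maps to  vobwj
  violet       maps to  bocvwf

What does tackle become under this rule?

l(11)→v(21) and a(0)→e(4) fit y≡11x+4 (mod 26); the inverse of 11 mod 26 is 19. Treating letters as 0–25, the rule is x ↦ 11x + 4 (mod 26).
Applying it to tackle: t(19)→11·19+4≡5=f; a(0)→11·0+4≡4=e; c(2)→11·2+4≡0=a; k(10)→11·10+4≡10=k; l(11)→11·11+4≡21=v; e(4)→11·4+4≡22=w (all mod 26).

feakvw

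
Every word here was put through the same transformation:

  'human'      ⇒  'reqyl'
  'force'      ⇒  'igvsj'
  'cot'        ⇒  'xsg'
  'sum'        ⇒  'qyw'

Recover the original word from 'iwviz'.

The output letters match the input read backwards, each shifted +4: human reversed is namuh. Read the word backwards and shift each letter +4.
Reversing it on iwviz: shift back: i−4=e, w−4=s, v−4=r, i−4=e, z−4=v → esrev; then reverse → verse.

verse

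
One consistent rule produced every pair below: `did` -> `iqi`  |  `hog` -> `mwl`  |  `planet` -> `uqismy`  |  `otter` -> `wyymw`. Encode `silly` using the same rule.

xqqqd

The shift depends on letter class: consonant d→i is +5, but vowel i→q is +8. The rule splits by letter class: vowels +8, consonants +5.
Applying it to silly: s(cons)+5=x, i(vowel)+8=q, l(cons)+5=q, l(cons)+5=q, y(cons)+5=d.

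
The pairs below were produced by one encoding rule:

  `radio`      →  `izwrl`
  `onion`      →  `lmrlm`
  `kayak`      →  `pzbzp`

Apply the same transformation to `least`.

ovzhg

Each pair mirrors across the alphabet (r↔i, a↔z, d↔w): positions sum to 25. This is the alphabet-reversal cipher (Atbash): a becomes z, b becomes y, etc.
Applying it to least: l↔o, e↔v, a↔z, s↔h, t↔g.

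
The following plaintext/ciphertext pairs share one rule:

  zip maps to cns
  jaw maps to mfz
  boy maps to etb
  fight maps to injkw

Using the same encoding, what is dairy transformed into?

The shift depends on letter class: consonant z→c is +3, but vowel i→n is +5. Two shifts are in play — +5 for a/e/i/o/u, +3 for every other letter.
For dairy: d(cons)+3=g, a(vowel)+5=f, i(vowel)+5=n, r(cons)+3=u, y(cons)+3=b.

gfnub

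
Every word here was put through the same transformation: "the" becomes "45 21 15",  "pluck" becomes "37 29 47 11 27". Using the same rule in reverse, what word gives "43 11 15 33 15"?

t(#20)→45 and h(#8)→21: differences scale by 2, so n = 2·pos + 5. With a=1..z=26, the number is 2·pos + 5.
Undoing it on 43 11 15 33 15: 43→(43−5)÷2=19=s, 11→(11−5)÷2=3=c, 15→(15−5)÷2=5=e, 33→(33−5)÷2=14=n, 15→(15−5)÷2=5=e.

scene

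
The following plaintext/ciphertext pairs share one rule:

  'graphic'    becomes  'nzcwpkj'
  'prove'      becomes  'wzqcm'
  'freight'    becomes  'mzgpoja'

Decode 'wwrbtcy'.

popular

A repeating key of period 3 is used — shifts +7, +8, +2 over and over.
Reversing it on wwrbtcy: w−7=p, w−8=o, r−2=p, b−7=u, t−8=l, c−2=a, y−7=r.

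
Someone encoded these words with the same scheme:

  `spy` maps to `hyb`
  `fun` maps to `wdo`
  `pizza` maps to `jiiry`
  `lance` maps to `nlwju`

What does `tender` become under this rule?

anmwnc

Read the word backwards and shift each letter +9.
For tender: reverse → rednet; then shift: r+9=a, e+9=n, d+9=m, n+9=w, e+9=n, t+9=c.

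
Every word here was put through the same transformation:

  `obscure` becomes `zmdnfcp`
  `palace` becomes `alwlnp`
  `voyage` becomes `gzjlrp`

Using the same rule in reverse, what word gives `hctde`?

wrist

Compare letters: o→z is +11, b→m is +11, s→d is +11 — a constant shift. Every letter moves 11 places later in the alphabet, wrapping around z→a.
Decoding hctde: h−11=w, c−11=r, t−11=i, d−11=s, e−11=t.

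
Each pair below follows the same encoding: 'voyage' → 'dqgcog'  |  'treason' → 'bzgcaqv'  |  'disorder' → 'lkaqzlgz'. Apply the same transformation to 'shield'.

The shift depends on letter class: consonant v→d is +8, but vowel o→q is +2. Vowels shift forward by 2 and consonants shift forward by 8.
On shield: s(cons)+8=a, h(cons)+8=p, i(vowel)+2=k, e(vowel)+2=g, l(cons)+8=t, d(cons)+8=l.

apkgtl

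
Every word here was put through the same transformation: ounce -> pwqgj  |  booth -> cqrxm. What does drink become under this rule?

In ounce: o→p is +1, u→w is +2, n→q is +3, c→g is +4 — the shift increases by 1 each position. The shift increases by 1 at each position, starting from +1: 1, 2, 3, ….
For drink: d+1=e, r+2=t, i+3=l, n+4=r, k+5=p.

etlrp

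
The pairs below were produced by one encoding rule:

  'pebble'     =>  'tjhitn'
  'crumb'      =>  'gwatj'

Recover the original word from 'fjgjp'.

In pebble: p→t is +4, e→j is +5, b→h is +6, b→i is +7 — the shift increases by 1 each position. The shift increases by 1 at each position, starting from +4: 4, 5, 6, ….
Decoding fjgjp: f−4=b, j−5=e, g−6=a, j−7=c, p−8=h.

beach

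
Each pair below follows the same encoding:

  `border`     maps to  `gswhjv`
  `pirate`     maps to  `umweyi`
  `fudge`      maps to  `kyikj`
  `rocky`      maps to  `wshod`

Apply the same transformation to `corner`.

The shifts repeat in a cycle of length 2: positions 0,1,… shift by +5, +4, then the pattern repeats.
On corner: c+5=h, o+4=s, r+5=w, n+4=r, e+5=j, r+4=v.

hswrjv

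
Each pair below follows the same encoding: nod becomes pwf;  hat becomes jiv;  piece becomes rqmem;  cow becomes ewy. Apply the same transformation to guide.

icqfm

The shift depends on letter class: consonant n→p is +2, but vowel o→w is +8. Vowels shift forward by 8 and consonants shift forward by 2.
For guide: g(cons)+2=i, u(vowel)+8=c, i(vowel)+8=q, d(cons)+2=f, e(vowel)+8=m.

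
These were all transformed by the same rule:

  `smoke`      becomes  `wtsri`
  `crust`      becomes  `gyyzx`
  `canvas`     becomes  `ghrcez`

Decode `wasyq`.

Shifts by position in smoke: pos 0: s→w (+4), pos 1: m→t (+7), pos 2: o→s (+4), pos 3: k→r (+7) — repeating every 2. A repeating key of period 2 is used — shifts +4, +7 over and over.
Reversing it on wasyq: w−4=s, a−7=t, s−4=o, y−7=r, q−4=m.

storm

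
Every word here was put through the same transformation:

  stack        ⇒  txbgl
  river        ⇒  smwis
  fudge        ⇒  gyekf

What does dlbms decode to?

chair

Shifts by position in stack: pos 0: s→t (+1), pos 1: t→x (+4), pos 2: a→b (+1), pos 3: c→g (+4) — repeating every 2. The shifts repeat in a cycle of length 2: positions 0,1,… shift by +1, +4, then the pattern repeats.
Undoing it on dlbms: d−1=c, l−4=h, b−1=a, m−4=i, s−1=r.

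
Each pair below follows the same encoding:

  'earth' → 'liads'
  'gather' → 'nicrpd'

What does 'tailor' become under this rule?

airvzd

In earth: e→l is +7, a→i is +8, r→a is +9, t→d is +10 — the shift increases by 1 each position. The shift increases by 1 at each position, starting from +7: 7, 8, 9, ….
For tailor: t+7=a, a+8=i, i+9=r, l+10=v, o+11=z, r+12=d.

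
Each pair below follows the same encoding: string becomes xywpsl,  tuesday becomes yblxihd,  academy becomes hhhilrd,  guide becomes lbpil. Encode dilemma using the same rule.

ipqlrrh

The shift depends on letter class: consonant s→x is +5, but vowel i→p is +7. Two shifts are in play — +7 for a/e/i/o/u, +5 for every other letter.
On dilemma: d(cons)+5=i, i(vowel)+7=p, l(cons)+5=q, e(vowel)+7=l, m(cons)+5=r, m(cons)+5=r, a(vowel)+7=h.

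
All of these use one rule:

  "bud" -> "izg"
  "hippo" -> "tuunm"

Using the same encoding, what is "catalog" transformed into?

ltqfyfh

The word is reversed, then every letter is shifted forward by 5.
For catalog: reverse → golatac; then shift: g+5=l, o+5=t, l+5=q, a+5=f, t+5=y, a+5=f, c+5=h.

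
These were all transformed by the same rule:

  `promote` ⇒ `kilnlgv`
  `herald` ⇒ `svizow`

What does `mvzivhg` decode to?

Each pair mirrors across the alphabet (p↔k, r↔i, o↔l): positions sum to 25. Each letter is replaced by its mirror in the alphabet: a↔z, b↔y, c↔x, and so on (the Atbash cipher).
Reversing it on mvzivhg: m↔n, v↔e, z↔a, i↔r, v↔e, h↔s, g↔t.

nearest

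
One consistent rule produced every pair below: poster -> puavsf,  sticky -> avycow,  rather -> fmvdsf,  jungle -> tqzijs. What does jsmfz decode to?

learn

This is an affine cipher: with a=0,…,z=25, each position x becomes (21x+12) mod 26.
Decoding jsmfz: j(9)→5·(9−12)≡11=l; s(18)→5·(18−12)≡4=e; m(12)→5·(12−12)≡0=a; f(5)→5·(5−12)≡17=r; z(25)→5·(25−12)≡13=n (all mod 26).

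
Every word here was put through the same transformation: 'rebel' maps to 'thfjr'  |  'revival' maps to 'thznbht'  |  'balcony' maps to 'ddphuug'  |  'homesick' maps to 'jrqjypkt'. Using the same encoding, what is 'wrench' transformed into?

yuisio

Each letter shifts forward by (position + 2), i.e. 2, 3, 4, … — the shift grows by one for each successive letter.
On wrench: w+2=y, r+3=u, e+4=i, n+5=s, c+6=i, h+7=o.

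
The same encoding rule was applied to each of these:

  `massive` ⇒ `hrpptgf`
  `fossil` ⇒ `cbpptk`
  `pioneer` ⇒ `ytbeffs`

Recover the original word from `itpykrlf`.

Treating letters as 0–25, the rule is x ↦ 23x + 17 (mod 26).
Decoding itpykrlf: i(8)→17·(8−17)≡3=d; t(19)→17·(19−17)≡8=i; p(15)→17·(15−17)≡18=s; y(24)→17·(24−17)≡15=p; k(10)→17·(10−17)≡11=l; r(17)→17·(17−17)≡0=a; l(11)→17·(11−17)≡2=c; f(5)→17·(5−17)≡4=e (all mod 26).

displace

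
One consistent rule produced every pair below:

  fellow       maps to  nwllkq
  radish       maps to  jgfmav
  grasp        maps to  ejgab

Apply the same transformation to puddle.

bifflw

f(5)→n(13) and e(4)→w(22) fit y≡17x+6 (mod 26); the inverse of 17 mod 26 is 23. This is an affine cipher: with a=0,…,z=25, each position x becomes (17x+6) mod 26.
Applying it to puddle: p(15)→17·15+6≡1=b; u(20)→17·20+6≡8=i; d(3)→17·3+6≡5=f; d(3)→17·3+6≡5=f; l(11)→17·11+6≡11=l; e(4)→17·4+6≡22=w (all mod 26).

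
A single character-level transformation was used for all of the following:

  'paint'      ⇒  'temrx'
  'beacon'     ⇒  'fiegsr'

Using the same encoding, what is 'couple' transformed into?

gsytpi

Compare letters: p→t is +4, a→e is +4, i→m is +4 — a constant shift. Each letter is shifted forward by 4 in the alphabet (a Caesar shift of +4).
For couple: c+4=g, o+4=s, u+4=y, p+4=t, l+4=p, e+4=i.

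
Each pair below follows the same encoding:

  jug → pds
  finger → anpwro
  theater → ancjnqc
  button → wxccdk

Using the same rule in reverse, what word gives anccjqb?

The output letters match the input read backwards, each shifted +9: jug reversed is guj. Read the word backwards and shift each letter +9.
Decoding anccjqb: shift back: a−9=r, n−9=e, c−9=t, c−9=t, j−9=a, q−9=h, b−9=s → rettahs; then reverse → shatter.

shatter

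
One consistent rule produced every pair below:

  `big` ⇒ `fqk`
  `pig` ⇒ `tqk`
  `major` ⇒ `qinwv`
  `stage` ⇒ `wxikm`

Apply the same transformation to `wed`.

amh

The rule splits by letter class: vowels +8, consonants +4.
For wed: w(cons)+4=a, e(vowel)+8=m, d(cons)+4=h.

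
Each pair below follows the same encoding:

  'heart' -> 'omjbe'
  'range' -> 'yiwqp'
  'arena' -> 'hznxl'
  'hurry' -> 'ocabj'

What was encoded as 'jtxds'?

cloth

In heart: h→o is +7, e→m is +8, a→j is +9, r→b is +10 — the shift increases by 1 each position. Letter i (0-indexed) is shifted by i+7, so successive shifts are 7, 8, 9, ….
Reversing it on jtxds: j−7=c, t−8=l, x−9=o, d−10=t, s−11=h.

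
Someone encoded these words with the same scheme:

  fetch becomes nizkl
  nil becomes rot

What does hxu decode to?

Two steps: reverse the string, then apply a Caesar shift of +6.
Reversing it on hxu: shift back: h−6=b, x−6=r, u−6=o → bro; then reverse → orb.

orb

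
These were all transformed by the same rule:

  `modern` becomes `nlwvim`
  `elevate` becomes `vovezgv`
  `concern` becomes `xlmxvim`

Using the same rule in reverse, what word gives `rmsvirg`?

Each pair mirrors across the alphabet (m↔n, o↔l, d↔w): positions sum to 25. Letters are reflected about the middle of the alphabet (position → 25−position): Atbash.
Reversing it on rmsvirg: r↔i, m↔n, s↔h, v↔e, i↔r, r↔i, g↔t.

inherit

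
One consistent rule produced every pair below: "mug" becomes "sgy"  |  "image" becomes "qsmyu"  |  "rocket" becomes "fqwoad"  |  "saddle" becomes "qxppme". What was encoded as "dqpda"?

order

The output letters match the input read backwards, each shifted +12: mug reversed is gum. The word is reversed, then every letter is shifted forward by 12.
Reversing it on dqpda: shift back: d−12=r, q−12=e, p−12=d, d−12=r, a−12=o → redro; then reverse → order.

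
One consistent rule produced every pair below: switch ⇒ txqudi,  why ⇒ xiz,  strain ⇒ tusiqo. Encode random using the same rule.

sioewn

Vowels shift forward by 8 and consonants shift forward by 1.
Applying it to random: r(cons)+1=s, a(vowel)+8=i, n(cons)+1=o, d(cons)+1=e, o(vowel)+8=w, m(cons)+1=n.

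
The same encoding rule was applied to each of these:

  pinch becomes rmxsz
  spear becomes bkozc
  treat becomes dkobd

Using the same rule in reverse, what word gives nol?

The output letters match the input read backwards, each shifted +10: pinch reversed is hcnip. Read the word backwards and shift each letter +10.
Reversing it on nol: shift back: n−10=d, o−10=e, l−10=b → deb; then reverse → bed.

bed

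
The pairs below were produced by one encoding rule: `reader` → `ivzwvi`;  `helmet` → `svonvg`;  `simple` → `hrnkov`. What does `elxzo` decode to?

Each pair mirrors across the alphabet (r↔i, e↔v, a↔z): positions sum to 25. Letters are reflected about the middle of the alphabet (position → 25−position): Atbash.
Decoding elxzo: e↔v, l↔o, x↔c, z↔a, o↔l.

vocal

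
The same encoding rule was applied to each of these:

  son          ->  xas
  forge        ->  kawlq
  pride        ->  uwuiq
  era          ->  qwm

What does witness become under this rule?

The shift depends on letter class: consonant s→x is +5, but vowel o→a is +12. The rule splits by letter class: vowels +12, consonants +5.
On witness: w(cons)+5=b, i(vowel)+12=u, t(cons)+5=y, n(cons)+5=s, e(vowel)+12=q, s(cons)+5=x, s(cons)+5=x.

buysqxx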